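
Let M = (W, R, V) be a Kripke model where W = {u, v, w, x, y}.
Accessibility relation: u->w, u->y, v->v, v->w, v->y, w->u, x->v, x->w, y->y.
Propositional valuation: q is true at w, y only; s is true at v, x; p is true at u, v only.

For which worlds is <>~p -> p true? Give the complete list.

Let φ = <>~p -> p. Evaluate φ at each world:
  u (successors {w, y}): φ is true.
  v (successors {v, w, y}): φ is true.
  w (successors {u}): φ is true.
  x (successors {v, w}): φ is false.
  y (successors {y}): φ is false.
For instance, at y:
  At y: <>~p is true, p is false, so <>~p -> p is false.
    At y: <>~p requires ~p at some successor in {y}.
      ~p holds at y, so <>~p is true at y.
Satisfying worlds: {u, v, w}

u, v, w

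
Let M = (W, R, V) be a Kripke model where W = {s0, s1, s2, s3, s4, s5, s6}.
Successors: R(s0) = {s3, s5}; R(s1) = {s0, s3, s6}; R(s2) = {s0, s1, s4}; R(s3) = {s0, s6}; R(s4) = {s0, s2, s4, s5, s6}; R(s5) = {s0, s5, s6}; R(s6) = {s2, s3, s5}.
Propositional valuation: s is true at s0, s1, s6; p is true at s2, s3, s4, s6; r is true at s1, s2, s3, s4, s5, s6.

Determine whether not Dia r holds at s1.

No

Recall that Dia ψ holds at a world iff ψ holds at some accessible world.
At s1: Dia r is true, so not Dia r is false.
  At s1: Dia r requires r at some successor in {s0, s3, s6}.
    r holds at s3, so Dia r is true at s1.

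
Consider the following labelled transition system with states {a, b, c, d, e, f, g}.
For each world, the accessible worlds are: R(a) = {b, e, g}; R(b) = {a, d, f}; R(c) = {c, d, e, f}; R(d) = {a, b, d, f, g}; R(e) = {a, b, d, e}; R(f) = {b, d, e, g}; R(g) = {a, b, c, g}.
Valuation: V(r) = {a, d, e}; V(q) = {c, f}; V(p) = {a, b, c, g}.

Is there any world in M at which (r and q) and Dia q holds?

Let φ = (r and q) and Dia q. Evaluate φ at each world:
  a (successors {b, e, g}): φ is false.
  b (successors {a, d, f}): φ is false.
  c (successors {c, d, e, f}): φ is false.
  d (successors {a, b, d, f, g}): φ is false.
  e (successors {a, b, d, e}): φ is false.
  f (successors {b, d, e, g}): φ is false.
  g (successors {a, b, c, g}): φ is false.
For instance, at d:
  At d: r and q is false, Dia q is true, so (r and q) and Dia q is false.
    At d: Dia q requires q at some successor in {a, b, d, f, g}.
      q holds at f, so Dia q is true at d.

No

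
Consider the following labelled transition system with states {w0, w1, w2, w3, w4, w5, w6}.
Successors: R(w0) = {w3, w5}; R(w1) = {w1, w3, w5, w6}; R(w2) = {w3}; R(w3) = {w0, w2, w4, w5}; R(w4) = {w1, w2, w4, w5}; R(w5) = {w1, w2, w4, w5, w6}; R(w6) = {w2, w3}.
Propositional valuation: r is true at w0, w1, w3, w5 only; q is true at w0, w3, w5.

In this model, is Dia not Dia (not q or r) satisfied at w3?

No

At w3: Dia not Dia (not q or r) requires not Dia (not q or r) at some successor in {w0, w2, w4, w5}.
  At w0: not Dia (not q or r) is false.
  At w2: not Dia (not q or r) is false.
  At w4: not Dia (not q or r) is false.
  At w5: not Dia (not q or r) is false.
So Dia not Dia (not q or r) is false at w3.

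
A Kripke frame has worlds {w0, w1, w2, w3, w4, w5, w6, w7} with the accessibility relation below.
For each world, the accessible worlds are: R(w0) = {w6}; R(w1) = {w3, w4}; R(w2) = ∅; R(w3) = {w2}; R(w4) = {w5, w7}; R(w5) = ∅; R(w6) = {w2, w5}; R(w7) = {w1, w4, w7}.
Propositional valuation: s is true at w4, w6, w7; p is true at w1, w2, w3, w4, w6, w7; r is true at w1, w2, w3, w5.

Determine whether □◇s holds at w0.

No

At w0: □◇s requires ◇s at every successor {w6}.
  ◇s fails at w6, so □◇s is false at w0.
    At w6: ◇s requires s at some successor in {w2, w5}.
      At w2: s is false.
      At w5: s is false.
    So ◇s is false at w6.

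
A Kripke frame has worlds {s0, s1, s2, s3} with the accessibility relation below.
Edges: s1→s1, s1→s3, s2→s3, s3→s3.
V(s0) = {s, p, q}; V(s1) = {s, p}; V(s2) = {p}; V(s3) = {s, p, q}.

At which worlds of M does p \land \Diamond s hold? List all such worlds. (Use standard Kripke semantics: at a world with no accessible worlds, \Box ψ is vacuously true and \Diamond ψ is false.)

s1, s2, s3

Let φ = p \land \Diamond s. Evaluate φ at each world:
  s0 (successors ∅): φ is false.
  s1 (successors {s1, s3}): φ is true.
  s2 (successors {s3}): φ is true.
  s3 (successors {s3}): φ is true.
For instance, at s3:
  At s3: p is true, \Diamond s is true, so p \land \Diamond s is true.
    At s3: \Diamond s requires s at some successor in {s3}.
      s holds at s3, so \Diamond s is true at s3.
Satisfying worlds: {s1, s2, s3}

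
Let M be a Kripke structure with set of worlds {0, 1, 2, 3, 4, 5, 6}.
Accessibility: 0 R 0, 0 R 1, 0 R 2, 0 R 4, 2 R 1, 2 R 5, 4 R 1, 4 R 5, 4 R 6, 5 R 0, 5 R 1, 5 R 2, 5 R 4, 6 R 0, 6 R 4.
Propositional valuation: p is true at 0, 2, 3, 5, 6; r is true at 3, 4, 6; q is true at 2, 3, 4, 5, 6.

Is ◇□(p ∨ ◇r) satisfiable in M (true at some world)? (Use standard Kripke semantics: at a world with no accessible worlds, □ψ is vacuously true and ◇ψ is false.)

Yes

Let φ = ◇□(p ∨ ◇r). Evaluate φ at each world:
  0 (successors {0, 1, 2, 4}): φ is true.
  1 (successors ∅): φ is false.
  2 (successors {1, 5}): φ is true.
  3 (successors ∅): φ is false.
  4 (successors {1, 5, 6}): φ is true.
  5 (successors {0, 1, 2, 4}): φ is true.
  6 (successors {0, 4}): φ is false.
Detail at 0 (witness):
  At 0: ◇□(p ∨ ◇r) requires □(p ∨ ◇r) at some successor in {0, 1, 2, 4}.
    □(p ∨ ◇r) holds at 1, so ◇□(p ∨ ◇r) is true at 0.
      At 1: no accessible worlds, so □(p ∨ ◇r) holds vacuously.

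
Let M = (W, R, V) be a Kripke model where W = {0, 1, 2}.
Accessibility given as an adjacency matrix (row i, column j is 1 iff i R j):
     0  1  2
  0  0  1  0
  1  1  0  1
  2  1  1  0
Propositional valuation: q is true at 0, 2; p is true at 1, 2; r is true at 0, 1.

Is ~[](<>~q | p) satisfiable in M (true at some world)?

Recall that []ψ holds at a world iff ψ holds at every accessible world, and <>ψ holds iff ψ holds at some accessible world.
Let φ = ~[](<>~q | p). Evaluate φ at each world:
  0 (successors {1}): φ is false.
  1 (successors {0, 2}): φ is false.
  2 (successors {0, 1}): φ is false.
For instance, at 2:
  At 2: [](<>~q | p) is true, so ~[](<>~q | p) is false.
    At 2: [](<>~q | p) requires <>~q | p at every successor {0, 1}.
      At 0: <>~q | p is true.
      At 1: <>~q | p is true.
    So [](<>~q | p) is true at 2.

No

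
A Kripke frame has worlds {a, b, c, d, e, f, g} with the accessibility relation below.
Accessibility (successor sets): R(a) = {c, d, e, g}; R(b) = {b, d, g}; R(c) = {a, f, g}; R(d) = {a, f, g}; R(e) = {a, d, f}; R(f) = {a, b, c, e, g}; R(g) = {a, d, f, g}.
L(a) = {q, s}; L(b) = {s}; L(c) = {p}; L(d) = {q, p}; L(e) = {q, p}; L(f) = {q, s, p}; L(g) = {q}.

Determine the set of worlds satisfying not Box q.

Let φ = not Box q. Evaluate φ at each world:
  a (successors {c, d, e, g}): φ is true.
  b (successors {b, d, g}): φ is true.
  c (successors {a, f, g}): φ is false.
  d (successors {a, f, g}): φ is false.
  e (successors {a, d, f}): φ is false.
  f (successors {a, b, c, e, g}): φ is true.
  g (successors {a, d, f, g}): φ is false.
For instance, at b:
  At b: Box q is false, so not Box q is true.
    At b: Box q requires q at every successor {b, d, g}.
      q fails at b, so Box q is false at b.
Satisfying worlds: {a, b, f}

a, b, f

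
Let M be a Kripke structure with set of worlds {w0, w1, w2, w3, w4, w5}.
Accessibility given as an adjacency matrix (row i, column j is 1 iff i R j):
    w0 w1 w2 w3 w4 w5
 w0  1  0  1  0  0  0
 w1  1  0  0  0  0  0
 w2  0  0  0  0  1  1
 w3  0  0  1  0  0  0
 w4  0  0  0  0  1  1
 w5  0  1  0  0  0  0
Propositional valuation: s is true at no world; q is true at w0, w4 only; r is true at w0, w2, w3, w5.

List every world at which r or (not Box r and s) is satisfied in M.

Let φ = r or (not Box r and s). Evaluate φ at each world:
  w0 (successors {w0, w2}): φ is true.
  w1 (successors {w0}): φ is false.
  w2 (successors {w4, w5}): φ is true.
  w3 (successors {w2}): φ is true.
  w4 (successors {w4, w5}): φ is false.
  w5 (successors {w1}): φ is true.
For instance, at w2:
  At w2: r is true, not Box r and s is false, so r or (not Box r and s) is true.
    At w2: not Box r is true, s is false, so not Box r and s is false.
      At w2: Box r is false, so not Box r is true.
Satisfying worlds: {w0, w2, w3, w5}

w0, w2, w3, w5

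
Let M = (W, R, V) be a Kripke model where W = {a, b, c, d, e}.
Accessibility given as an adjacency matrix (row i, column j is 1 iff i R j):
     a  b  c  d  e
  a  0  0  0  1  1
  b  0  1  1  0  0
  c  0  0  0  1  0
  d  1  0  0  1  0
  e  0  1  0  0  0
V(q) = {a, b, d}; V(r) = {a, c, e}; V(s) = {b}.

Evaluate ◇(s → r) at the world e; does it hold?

No

At e: ◇(s → r) requires s → r at some successor in {b}.
  At b: s → r is false.
So ◇(s → r) is false at e.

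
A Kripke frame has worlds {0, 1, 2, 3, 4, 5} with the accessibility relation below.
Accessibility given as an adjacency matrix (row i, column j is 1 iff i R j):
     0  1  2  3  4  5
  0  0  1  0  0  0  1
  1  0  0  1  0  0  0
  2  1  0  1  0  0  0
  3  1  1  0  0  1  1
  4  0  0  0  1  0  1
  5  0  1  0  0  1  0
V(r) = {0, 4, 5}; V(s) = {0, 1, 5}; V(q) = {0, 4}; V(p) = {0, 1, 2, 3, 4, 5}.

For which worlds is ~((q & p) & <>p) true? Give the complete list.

Let φ = ~((q & p) & <>p). Evaluate φ at each world:
  0 (successors {1, 5}): φ is false.
  1 (successors {2}): φ is true.
  2 (successors {0, 2}): φ is true.
  3 (successors {0, 1, 4, 5}): φ is true.
  4 (successors {3, 5}): φ is false.
  5 (successors {1, 4}): φ is true.
For instance, at 4:
  At 4: (q & p) & <>p is true, so ~((q & p) & <>p) is false.
    At 4: q & p is true, <>p is true, so (q & p) & <>p is true.
      At 4: <>p requires p at some successor in {3, 5}.
        p holds at 3, so <>p is true at 4.
Satisfying worlds: {1, 2, 3, 5}

1, 2, 3, 5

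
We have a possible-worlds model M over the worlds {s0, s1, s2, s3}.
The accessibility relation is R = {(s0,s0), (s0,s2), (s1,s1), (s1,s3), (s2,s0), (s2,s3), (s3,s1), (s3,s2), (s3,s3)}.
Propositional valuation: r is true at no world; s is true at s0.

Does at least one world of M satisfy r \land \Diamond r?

No

Let φ = r \land \Diamond r. Evaluate φ at each world:
  s0 (successors {s0, s2}): φ is false.
  s1 (successors {s1, s3}): φ is false.
  s2 (successors {s0, s3}): φ is false.
  s3 (successors {s1, s2, s3}): φ is false.
For instance, at s0:
  At s0: r is false, \Diamond r is false, so r \land \Diamond r is false.
    At s0: \Diamond r requires r at some successor in {s0, s2}.
      At s0: r is false.
      At s2: r is false.
    So \Diamond r is false at s0.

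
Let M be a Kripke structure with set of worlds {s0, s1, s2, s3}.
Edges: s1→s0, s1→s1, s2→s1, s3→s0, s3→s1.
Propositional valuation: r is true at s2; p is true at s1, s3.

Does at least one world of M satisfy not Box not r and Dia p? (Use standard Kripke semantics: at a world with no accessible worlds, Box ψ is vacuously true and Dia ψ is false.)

Let φ = not Box not r and Dia p. Evaluate φ at each world:
  s0 (successors ∅): φ is false.
  s1 (successors {s0, s1}): φ is false.
  s2 (successors {s1}): φ is false.
  s3 (successors {s0, s1}): φ is false.
For instance, at s3:
  At s3: not Box not r is false, Dia p is true, so not Box not r and Dia p is false.
    At s3: Box not r is true, so not Box not r is false.
      At s3: Box not r requires not r at every successor {s0, s1}.
        At s0: not r is true.
        At s1: not r is true.
      So Box not r is true at s3.
    At s3: Dia p requires p at some successor in {s0, s1}.
      p holds at s1, so Dia p is true at s3.

No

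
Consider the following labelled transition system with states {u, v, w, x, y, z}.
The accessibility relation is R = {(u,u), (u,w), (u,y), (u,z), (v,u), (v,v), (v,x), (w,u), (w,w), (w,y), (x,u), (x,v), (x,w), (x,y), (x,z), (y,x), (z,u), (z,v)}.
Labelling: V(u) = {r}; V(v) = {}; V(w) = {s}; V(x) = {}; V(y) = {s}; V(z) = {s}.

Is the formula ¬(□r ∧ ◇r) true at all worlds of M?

Yes

Let φ = ¬(□r ∧ ◇r). Evaluate φ at each world:
  u (successors {u, w, y, z}): φ is true.
  v (successors {u, v, x}): φ is true.
  w (successors {u, w, y}): φ is true.
  x (successors {u, v, w, y, z}): φ is true.
  y (successors {x}): φ is true.
  z (successors {u, v}): φ is true.
For instance, at w:
  At w: □r ∧ ◇r is false, so ¬(□r ∧ ◇r) is true.
    At w: □r is false, ◇r is true, so □r ∧ ◇r is false.
      At w: □r requires r at every successor {u, w, y}.
        r fails at w, so □r is false at w.
      At w: ◇r requires r at some successor in {u, w, y}.
        r holds at u, so ◇r is true at w.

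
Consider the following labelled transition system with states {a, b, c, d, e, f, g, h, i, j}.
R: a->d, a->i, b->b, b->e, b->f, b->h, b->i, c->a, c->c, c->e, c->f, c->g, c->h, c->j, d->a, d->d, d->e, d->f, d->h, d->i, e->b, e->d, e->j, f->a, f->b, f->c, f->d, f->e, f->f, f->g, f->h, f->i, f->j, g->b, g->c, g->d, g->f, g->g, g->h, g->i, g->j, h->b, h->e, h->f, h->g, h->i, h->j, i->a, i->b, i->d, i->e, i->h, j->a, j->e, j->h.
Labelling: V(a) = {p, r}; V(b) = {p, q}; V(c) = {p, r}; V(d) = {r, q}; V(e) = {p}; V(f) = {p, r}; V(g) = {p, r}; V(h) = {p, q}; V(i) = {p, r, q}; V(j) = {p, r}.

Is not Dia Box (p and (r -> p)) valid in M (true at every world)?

Let φ = not Dia Box (p and (r -> p)). Evaluate φ at each world:
  a (successors {d, i}): φ is true.
  b (successors {b, e, f, h, i}): φ is false.
  c (successors {a, c, e, f, g, h, j}): φ is false.
  d (successors {a, d, e, f, h, i}): φ is false.
  e (successors {b, d, j}): φ is false.
  f (successors {a, b, c, d, e, f, g, h, i, j}): φ is false.
  g (successors {b, c, d, f, g, h, i, j}): φ is false.
  h (successors {b, e, f, g, i, j}): φ is false.
  i (successors {a, b, d, e, h}): φ is false.
  j (successors {a, e, h}): φ is false.
Detail at b (counterexample):
  At b: Dia Box (p and (r -> p)) is true, so not Dia Box (p and (r -> p)) is false.
    At b: Dia Box (p and (r -> p)) requires Box (p and (r -> p)) at some successor in {b, e, f, h, i}.
      Box (p and (r -> p)) holds at b, so Dia Box (p and (r -> p)) is true at b.

No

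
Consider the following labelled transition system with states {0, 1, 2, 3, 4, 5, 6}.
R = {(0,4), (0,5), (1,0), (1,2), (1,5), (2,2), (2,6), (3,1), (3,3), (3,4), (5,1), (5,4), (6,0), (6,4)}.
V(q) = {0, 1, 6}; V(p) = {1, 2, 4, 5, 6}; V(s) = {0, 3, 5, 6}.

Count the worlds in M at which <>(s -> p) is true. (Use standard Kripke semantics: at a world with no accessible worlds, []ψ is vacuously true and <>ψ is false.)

Let φ = <>(s -> p). Evaluate φ at each world:
  0 (successors {4, 5}): φ is true.
  1 (successors {0, 2, 5}): φ is true.
  2 (successors {2, 6}): φ is true.
  3 (successors {1, 3, 4}): φ is true.
  4 (successors ∅): φ is false.
  5 (successors {1, 4}): φ is true.
  6 (successors {0, 4}): φ is true.
For instance, at 0:
  At 0: <>(s -> p) requires s -> p at some successor in {4, 5}.
    s -> p holds at 4, so <>(s -> p) is true at 0.
Satisfying worlds: {0, 1, 2, 3, 5, 6}

6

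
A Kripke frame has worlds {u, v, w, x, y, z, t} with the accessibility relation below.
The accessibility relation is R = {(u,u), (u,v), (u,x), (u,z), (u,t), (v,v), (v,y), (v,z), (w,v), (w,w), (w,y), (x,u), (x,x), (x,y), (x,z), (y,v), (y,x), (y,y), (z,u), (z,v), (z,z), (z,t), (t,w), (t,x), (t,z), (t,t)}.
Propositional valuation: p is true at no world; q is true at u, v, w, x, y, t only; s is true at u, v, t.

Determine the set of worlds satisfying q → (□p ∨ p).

Let φ = q → (□p ∨ p). Evaluate φ at each world:
  u (successors {u, v, x, z, t}): φ is false.
  v (successors {v, y, z}): φ is false.
  w (successors {v, w, y}): φ is false.
  x (successors {u, x, y, z}): φ is false.
  y (successors {v, x, y}): φ is false.
  z (successors {u, v, z, t}): φ is true.
  t (successors {w, x, z, t}): φ is false.
For instance, at y:
  At y: q is true, □p ∨ p is false, so q → (□p ∨ p) is false.
    At y: □p is false, p is false, so □p ∨ p is false.
      At y: □p requires p at every successor {v, x, y}.
        p fails at v, so □p is false at y.
Satisfying worlds: {z}

z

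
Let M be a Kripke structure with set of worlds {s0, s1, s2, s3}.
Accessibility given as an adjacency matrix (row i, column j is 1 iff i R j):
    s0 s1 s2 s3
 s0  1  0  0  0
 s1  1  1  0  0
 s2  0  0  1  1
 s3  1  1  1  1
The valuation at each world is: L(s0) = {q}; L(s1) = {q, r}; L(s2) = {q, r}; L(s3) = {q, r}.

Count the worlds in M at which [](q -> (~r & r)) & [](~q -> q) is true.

0

Let φ = [](q -> (~r & r)) & [](~q -> q). Evaluate φ at each world:
  s0 (successors {s0}): φ is false.
  s1 (successors {s0, s1}): φ is false.
  s2 (successors {s2, s3}): φ is false.
  s3 (successors {s0, s1, s2, s3}): φ is false.
For instance, at s3:
  At s3: [](q -> (~r & r)) is false, [](~q -> q) is true, so [](q -> (~r & r)) & [](~q -> q) is false.
    At s3: [](q -> (~r & r)) requires q -> (~r & r) at every successor {s0, s1, s2, s3}.
      q -> (~r & r) fails at s0, so [](q -> (~r & r)) is false at s3.
    At s3: [](~q -> q) requires ~q -> q at every successor {s0, s1, s2, s3}.
      At s0: ~q -> q is true.
      At s1: ~q -> q is true.
      At s2: ~q -> q is true.
      At s3: ~q -> q is true.
    So [](~q -> q) is true at s3.
Satisfying worlds: none.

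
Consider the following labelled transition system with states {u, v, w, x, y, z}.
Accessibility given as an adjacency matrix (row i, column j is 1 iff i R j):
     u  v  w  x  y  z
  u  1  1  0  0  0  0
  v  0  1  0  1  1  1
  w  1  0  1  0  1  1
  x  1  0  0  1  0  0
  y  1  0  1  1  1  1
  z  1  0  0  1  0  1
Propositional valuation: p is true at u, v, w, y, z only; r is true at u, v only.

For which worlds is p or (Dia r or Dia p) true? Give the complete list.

Let φ = p or (Dia r or Dia p). Evaluate φ at each world:
  u (successors {u, v}): φ is true.
  v (successors {v, x, y, z}): φ is true.
  w (successors {u, w, y, z}): φ is true.
  x (successors {u, x}): φ is true.
  y (successors {u, w, x, y, z}): φ is true.
  z (successors {u, x, z}): φ is true.
For instance, at z:
  At z: p is true, Dia r or Dia p is true, so p or (Dia r or Dia p) is true.
    At z: Dia r is true, Dia p is true, so Dia r or Dia p is true.
      At z: Dia r requires r at some successor in {u, x, z}.
        r holds at u, so Dia r is true at z.
      At z: Dia p requires p at some successor in {u, x, z}.
        p holds at u, so Dia p is true at z.
Satisfying worlds: {u, v, w, x, y, z}

u, v, w, x, y, z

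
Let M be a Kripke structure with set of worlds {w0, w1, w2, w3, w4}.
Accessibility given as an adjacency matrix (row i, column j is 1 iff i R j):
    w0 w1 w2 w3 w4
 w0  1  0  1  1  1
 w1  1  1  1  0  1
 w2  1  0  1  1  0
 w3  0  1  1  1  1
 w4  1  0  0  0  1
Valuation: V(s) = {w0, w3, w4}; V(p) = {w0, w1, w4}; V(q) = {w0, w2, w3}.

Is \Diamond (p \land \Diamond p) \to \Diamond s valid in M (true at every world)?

Yes

Let φ = \Diamond (p \land \Diamond p) \to \Diamond s. Evaluate φ at each world:
  w0 (successors {w0, w2, w3, w4}): φ is true.
  w1 (successors {w0, w1, w2, w4}): φ is true.
  w2 (successors {w0, w2, w3}): φ is true.
  w3 (successors {w1, w2, w3, w4}): φ is true.
  w4 (successors {w0, w4}): φ is true.
For instance, at w1:
  At w1: \Diamond (p \land \Diamond p) is true, \Diamond s is true, so \Diamond (p \land \Diamond p) \to \Diamond s is true.
    At w1: \Diamond (p \land \Diamond p) requires p \land \Diamond p at some successor in {w0, w1, w2, w4}.
      p \land \Diamond p holds at w0, so \Diamond (p \land \Diamond p) is true at w1.
    At w1: \Diamond s requires s at some successor in {w0, w1, w2, w4}.
      s holds at w0, so \Diamond s is true at w1.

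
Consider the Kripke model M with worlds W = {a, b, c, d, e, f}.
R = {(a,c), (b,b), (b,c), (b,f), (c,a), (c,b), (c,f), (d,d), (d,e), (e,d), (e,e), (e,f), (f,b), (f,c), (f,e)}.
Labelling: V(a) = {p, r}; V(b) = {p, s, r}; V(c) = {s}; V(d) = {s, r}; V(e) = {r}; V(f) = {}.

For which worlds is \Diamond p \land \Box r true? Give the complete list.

none

Let φ = \Diamond p \land \Box r. Evaluate φ at each world:
  a (successors {c}): φ is false.
  b (successors {b, c, f}): φ is false.
  c (successors {a, b, f}): φ is false.
  d (successors {d, e}): φ is false.
  e (successors {d, e, f}): φ is false.
  f (successors {b, c, e}): φ is false.
For instance, at c:
  At c: \Diamond p is true, \Box r is false, so \Diamond p \land \Box r is false.
    At c: \Diamond p requires p at some successor in {a, b, f}.
      p holds at a, so \Diamond p is true at c.
    At c: \Box r requires r at every successor {a, b, f}.
      r fails at f, so \Box r is false at c.
Satisfying worlds: none.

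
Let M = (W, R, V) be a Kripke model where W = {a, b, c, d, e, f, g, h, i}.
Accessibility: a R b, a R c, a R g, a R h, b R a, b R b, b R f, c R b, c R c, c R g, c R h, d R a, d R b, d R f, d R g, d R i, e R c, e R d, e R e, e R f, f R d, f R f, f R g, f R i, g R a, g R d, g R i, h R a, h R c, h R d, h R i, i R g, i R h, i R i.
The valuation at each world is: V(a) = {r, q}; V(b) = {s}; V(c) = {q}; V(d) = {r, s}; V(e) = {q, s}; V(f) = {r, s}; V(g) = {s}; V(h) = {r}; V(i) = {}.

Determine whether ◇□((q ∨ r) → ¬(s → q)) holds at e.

Yes

At e: ◇□((q ∨ r) → ¬(s → q)) requires □((q ∨ r) → ¬(s → q)) at some successor in {c, d, e, f}.
  □((q ∨ r) → ¬(s → q)) holds at f, so ◇□((q ∨ r) → ¬(s → q)) is true at e.
    At f: □((q ∨ r) → ¬(s → q)) requires (q ∨ r) → ¬(s → q) at every successor {d, f, g, i}.
      At d: (q ∨ r) → ¬(s → q) is true.
      At f: (q ∨ r) → ¬(s → q) is true.
      At g: (q ∨ r) → ¬(s → q) is true.
      At i: (q ∨ r) → ¬(s → q) is true.
    So □((q ∨ r) → ¬(s → q)) is true at f.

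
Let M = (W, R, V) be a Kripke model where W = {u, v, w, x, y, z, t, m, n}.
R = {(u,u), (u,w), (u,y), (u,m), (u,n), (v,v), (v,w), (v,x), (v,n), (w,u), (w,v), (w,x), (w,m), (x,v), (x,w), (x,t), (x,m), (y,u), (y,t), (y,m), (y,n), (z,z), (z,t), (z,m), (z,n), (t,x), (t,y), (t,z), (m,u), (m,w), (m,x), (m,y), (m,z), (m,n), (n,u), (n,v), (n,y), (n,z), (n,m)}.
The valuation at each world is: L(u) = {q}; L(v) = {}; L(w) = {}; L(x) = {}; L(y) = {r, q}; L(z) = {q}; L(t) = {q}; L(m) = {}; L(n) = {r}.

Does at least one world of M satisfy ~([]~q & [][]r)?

Yes

Let φ = ~([]~q & [][]r). Evaluate φ at each world:
  u (successors {u, w, y, m, n}): φ is true.
  v (successors {v, w, x, n}): φ is true.
  w (successors {u, v, x, m}): φ is true.
  x (successors {v, w, t, m}): φ is true.
  y (successors {u, t, m, n}): φ is true.
  z (successors {z, t, m, n}): φ is true.
  t (successors {x, y, z}): φ is true.
  m (successors {u, w, x, y, z, n}): φ is true.
  n (successors {u, v, y, z, m}): φ is true.
Detail at u (witness):
  At u: []~q & [][]r is false, so ~([]~q & [][]r) is true.
    At u: []~q is false, [][]r is false, so []~q & [][]r is false.
      At u: []~q requires ~q at every successor {u, w, y, m, n}.
        ~q fails at u, so []~q is false at u.
      At u: [][]r requires []r at every successor {u, w, y, m, n}.
        []r fails at u, so [][]r is false at u.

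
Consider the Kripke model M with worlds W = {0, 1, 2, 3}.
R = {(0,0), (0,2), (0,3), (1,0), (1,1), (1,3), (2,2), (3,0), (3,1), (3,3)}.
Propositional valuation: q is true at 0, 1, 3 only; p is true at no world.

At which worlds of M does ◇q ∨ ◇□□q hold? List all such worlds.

0, 1, 3

Recall that □ψ holds at a world iff ψ holds at every accessible world, and ◇ψ holds iff ψ holds at some accessible world.
Let φ = ◇q ∨ ◇□□q. Evaluate φ at each world:
  0 (successors {0, 2, 3}): φ is true.
  1 (successors {0, 1, 3}): φ is true.
  2 (successors {2}): φ is false.
  3 (successors {0, 1, 3}): φ is true.
For instance, at 0:
  At 0: ◇q is true, ◇□□q is false, so ◇q ∨ ◇□□q is true.
    At 0: ◇q requires q at some successor in {0, 2, 3}.
      q holds at 0, so ◇q is true at 0.
    At 0: ◇□□q requires □□q at some successor in {0, 2, 3}.
      At 0: □□q is false.
      At 2: □□q is false.
      At 3: □□q is false.
    So ◇□□q is false at 0.
Satisfying worlds: {0, 1, 3}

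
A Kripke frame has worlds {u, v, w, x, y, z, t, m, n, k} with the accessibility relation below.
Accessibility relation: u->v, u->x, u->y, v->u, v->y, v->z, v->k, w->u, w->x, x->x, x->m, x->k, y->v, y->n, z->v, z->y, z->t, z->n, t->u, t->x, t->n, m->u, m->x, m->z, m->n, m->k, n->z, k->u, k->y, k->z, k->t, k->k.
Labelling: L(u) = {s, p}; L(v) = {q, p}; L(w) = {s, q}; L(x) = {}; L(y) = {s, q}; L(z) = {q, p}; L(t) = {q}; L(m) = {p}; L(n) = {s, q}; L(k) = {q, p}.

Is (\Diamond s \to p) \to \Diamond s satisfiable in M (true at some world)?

Yes

Let φ = (\Diamond s \to p) \to \Diamond s. Evaluate φ at each world:
  u (successors {v, x, y}): φ is true.
  v (successors {u, y, z, k}): φ is true.
  w (successors {u, x}): φ is true.
  x (successors {x, m, k}): φ is false.
  y (successors {v, n}): φ is true.
  z (successors {v, y, t, n}): φ is true.
  t (successors {u, x, n}): φ is true.
  m (successors {u, x, z, n, k}): φ is true.
  n (successors {z}): φ is false.
  k (successors {u, y, z, t, k}): φ is true.
Detail at u (witness):
  At u: \Diamond s \to p is true, \Diamond s is true, so (\Diamond s \to p) \to \Diamond s is true.
    At u: \Diamond s is true, p is true, so \Diamond s \to p is true.
      At u: \Diamond s requires s at some successor in {v, x, y}.
        s holds at y, so \Diamond s is true at u.
    At u: \Diamond s requires s at some successor in {v, x, y}.
      s holds at y, so \Diamond s is true at u.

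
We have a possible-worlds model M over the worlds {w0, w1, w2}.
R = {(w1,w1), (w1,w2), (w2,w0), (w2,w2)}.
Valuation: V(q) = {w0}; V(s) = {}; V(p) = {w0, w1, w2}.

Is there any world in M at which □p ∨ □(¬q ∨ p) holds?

Yes

Let φ = □p ∨ □(¬q ∨ p). Evaluate φ at each world:
  w0 (successors ∅): φ is true.
  w1 (successors {w1, w2}): φ is true.
  w2 (successors {w0, w2}): φ is true.
Detail at w0 (witness):
  At w0: □p is true, □(¬q ∨ p) is true, so □p ∨ □(¬q ∨ p) is true.
    At w0: no accessible worlds, so □p holds vacuously.
    At w0: no accessible worlds, so □(¬q ∨ p) holds vacuously.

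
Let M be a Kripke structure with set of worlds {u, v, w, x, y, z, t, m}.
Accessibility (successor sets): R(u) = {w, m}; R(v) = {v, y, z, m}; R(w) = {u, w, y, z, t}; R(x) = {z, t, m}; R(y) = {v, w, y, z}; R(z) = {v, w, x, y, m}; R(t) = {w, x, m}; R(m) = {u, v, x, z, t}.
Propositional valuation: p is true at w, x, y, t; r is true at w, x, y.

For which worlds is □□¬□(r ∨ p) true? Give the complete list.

u, v, w, x, y, z, t, m

Let φ = □□¬□(r ∨ p). Evaluate φ at each world:
  u (successors {w, m}): φ is true.
  v (successors {v, y, z, m}): φ is true.
  w (successors {u, w, y, z, t}): φ is true.
  x (successors {z, t, m}): φ is true.
  y (successors {v, w, y, z}): φ is true.
  z (successors {v, w, x, y, m}): φ is true.
  t (successors {w, x, m}): φ is true.
  m (successors {u, v, x, z, t}): φ is true.
For instance, at t:
  At t: □□¬□(r ∨ p) requires □¬□(r ∨ p) at every successor {w, x, m}.
      At w: □¬□(r ∨ p) requires ¬□(r ∨ p) at every successor {u, w, y, z, t}.
        At u: ¬□(r ∨ p) is true.
        At w: ¬□(r ∨ p) is true.
        At y: ¬□(r ∨ p) is true.
        At z: ¬□(r ∨ p) is true.
        At t: ¬□(r ∨ p) is true.
      So □¬□(r ∨ p) is true at w.
      At x: □¬□(r ∨ p) requires ¬□(r ∨ p) at every successor {z, t, m}.
        At z: ¬□(r ∨ p) is true.
        At t: ¬□(r ∨ p) is true.
        At m: ¬□(r ∨ p) is true.
      So □¬□(r ∨ p) is true at x.
      At m: □¬□(r ∨ p) requires ¬□(r ∨ p) at every successor {u, v, x, z, t}.
        At u: ¬□(r ∨ p) is true.
        At v: ¬□(r ∨ p) is true.
        At x: ¬□(r ∨ p) is true.
        At z: ¬□(r ∨ p) is true.
        At t: ¬□(r ∨ p) is true.
      So □¬□(r ∨ p) is true at m.
  So □□¬□(r ∨ p) is true at t.
Satisfying worlds: {u, v, w, x, y, z, t, m}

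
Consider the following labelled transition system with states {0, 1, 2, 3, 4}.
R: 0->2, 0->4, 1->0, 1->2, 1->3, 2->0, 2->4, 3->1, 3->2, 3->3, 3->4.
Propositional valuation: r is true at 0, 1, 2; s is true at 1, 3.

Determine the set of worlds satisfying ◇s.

Recall that ◇ψ holds at a world iff ψ holds at some accessible world.
Let φ = ◇s. Evaluate φ at each world:
  0 (successors {2, 4}): φ is false.
  1 (successors {0, 2, 3}): φ is true.
  2 (successors {0, 4}): φ is false.
  3 (successors {1, 2, 3, 4}): φ is true.
  4 (successors ∅): φ is false.
For instance, at 0:
  At 0: ◇s requires s at some successor in {2, 4}.
    At 2: s is false.
    At 4: s is false.
  So ◇s is false at 0.
Satisfying worlds: {1, 3}

1, 3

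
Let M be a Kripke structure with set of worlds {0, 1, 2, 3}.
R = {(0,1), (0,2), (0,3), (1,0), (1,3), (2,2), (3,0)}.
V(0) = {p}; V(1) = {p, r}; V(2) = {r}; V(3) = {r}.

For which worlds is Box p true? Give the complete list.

Let φ = Box p. Evaluate φ at each world:
  0 (successors {1, 2, 3}): φ is false.
  1 (successors {0, 3}): φ is false.
  2 (successors {2}): φ is false.
  3 (successors {0}): φ is true.
For instance, at 2:
  At 2: Box p requires p at every successor {2}.
    p fails at 2, so Box p is false at 2.
Satisfying worlds: {3}

3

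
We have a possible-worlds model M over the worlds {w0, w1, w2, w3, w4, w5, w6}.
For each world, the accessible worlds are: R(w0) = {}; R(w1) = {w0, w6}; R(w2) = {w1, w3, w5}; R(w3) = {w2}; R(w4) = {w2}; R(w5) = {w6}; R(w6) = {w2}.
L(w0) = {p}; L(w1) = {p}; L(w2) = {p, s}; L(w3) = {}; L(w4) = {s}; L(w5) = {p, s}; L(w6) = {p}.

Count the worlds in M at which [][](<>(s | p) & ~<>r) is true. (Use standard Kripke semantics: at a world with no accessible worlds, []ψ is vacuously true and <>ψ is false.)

Let φ = [][](<>(s | p) & ~<>r). Evaluate φ at each world:
  w0 (successors ∅): φ is true.
  w1 (successors {w0, w6}): φ is true.
  w2 (successors {w1, w3, w5}): φ is false.
  w3 (successors {w2}): φ is true.
  w4 (successors {w2}): φ is true.
  w5 (successors {w6}): φ is true.
  w6 (successors {w2}): φ is true.
For instance, at w2:
  At w2: [][](<>(s | p) & ~<>r) requires [](<>(s | p) & ~<>r) at every successor {w1, w3, w5}.
    [](<>(s | p) & ~<>r) fails at w1, so [][](<>(s | p) & ~<>r) is false at w2.
      At w1: [](<>(s | p) & ~<>r) requires <>(s | p) & ~<>r at every successor {w0, w6}.
        <>(s | p) & ~<>r fails at w0, so [](<>(s | p) & ~<>r) is false at w1.
Satisfying worlds: {w0, w1, w3, w4, w5, w6}

6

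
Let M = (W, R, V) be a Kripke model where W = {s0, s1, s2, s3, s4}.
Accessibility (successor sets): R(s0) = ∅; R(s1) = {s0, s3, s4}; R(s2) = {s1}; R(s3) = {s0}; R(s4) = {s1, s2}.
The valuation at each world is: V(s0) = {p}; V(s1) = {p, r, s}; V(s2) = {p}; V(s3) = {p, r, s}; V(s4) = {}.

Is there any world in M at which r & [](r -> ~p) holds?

Yes

Let φ = r & [](r -> ~p). Evaluate φ at each world:
  s0 (successors ∅): φ is false.
  s1 (successors {s0, s3, s4}): φ is false.
  s2 (successors {s1}): φ is false.
  s3 (successors {s0}): φ is true.
  s4 (successors {s1, s2}): φ is false.
Detail at s3 (witness):
  At s3: r is true, [](r -> ~p) is true, so r & [](r -> ~p) is true.
    At s3: [](r -> ~p) requires r -> ~p at every successor {s0}.
      At s0: r -> ~p is true.
    So [](r -> ~p) is true at s3.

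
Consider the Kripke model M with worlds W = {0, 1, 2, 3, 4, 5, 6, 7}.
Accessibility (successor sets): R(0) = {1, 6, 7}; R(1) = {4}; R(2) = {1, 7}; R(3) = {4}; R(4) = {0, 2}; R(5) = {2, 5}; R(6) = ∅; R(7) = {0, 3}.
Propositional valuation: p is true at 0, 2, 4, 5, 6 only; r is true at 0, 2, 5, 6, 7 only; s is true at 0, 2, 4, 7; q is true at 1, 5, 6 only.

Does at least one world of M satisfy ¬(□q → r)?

Recall that □ψ holds at a world iff ψ holds at every accessible world, and ◇ψ holds iff ψ holds at some accessible world.
Let φ = ¬(□q → r). Evaluate φ at each world:
  0 (successors {1, 6, 7}): φ is false.
  1 (successors {4}): φ is false.
  2 (successors {1, 7}): φ is false.
  3 (successors {4}): φ is false.
  4 (successors {0, 2}): φ is false.
  5 (successors {2, 5}): φ is false.
  6 (successors ∅): φ is false.
  7 (successors {0, 3}): φ is false.
For instance, at 7:
  At 7: □q → r is true, so ¬(□q → r) is false.
    At 7: □q is false, r is true, so □q → r is true.
      At 7: □q requires q at every successor {0, 3}.
        q fails at 0, so □q is false at 7.

No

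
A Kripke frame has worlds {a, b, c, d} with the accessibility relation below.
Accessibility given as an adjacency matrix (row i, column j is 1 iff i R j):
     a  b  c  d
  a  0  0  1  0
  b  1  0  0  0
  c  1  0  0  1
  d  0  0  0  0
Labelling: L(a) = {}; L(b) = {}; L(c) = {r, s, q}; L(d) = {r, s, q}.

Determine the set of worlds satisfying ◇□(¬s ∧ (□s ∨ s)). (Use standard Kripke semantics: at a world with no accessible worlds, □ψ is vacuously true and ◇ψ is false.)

Recall that □ψ holds at a world iff ψ holds at every accessible world, and ◇ψ holds iff ψ holds at some accessible world.
Let φ = ◇□(¬s ∧ (□s ∨ s)). Evaluate φ at each world:
  a (successors {c}): φ is false.
  b (successors {a}): φ is false.
  c (successors {a, d}): φ is true.
  d (successors ∅): φ is false.
For instance, at c:
  At c: ◇□(¬s ∧ (□s ∨ s)) requires □(¬s ∧ (□s ∨ s)) at some successor in {a, d}.
    □(¬s ∧ (□s ∨ s)) holds at d, so ◇□(¬s ∧ (□s ∨ s)) is true at c.
      At d: no accessible worlds, so □(¬s ∧ (□s ∨ s)) holds vacuously.
Satisfying worlds: {c}

c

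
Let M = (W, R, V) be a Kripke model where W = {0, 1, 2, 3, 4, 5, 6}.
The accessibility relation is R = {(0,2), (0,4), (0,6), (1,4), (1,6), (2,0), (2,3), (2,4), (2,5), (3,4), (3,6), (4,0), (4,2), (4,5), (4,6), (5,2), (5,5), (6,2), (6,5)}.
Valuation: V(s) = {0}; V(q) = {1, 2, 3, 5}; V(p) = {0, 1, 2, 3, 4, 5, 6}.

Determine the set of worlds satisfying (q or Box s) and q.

Let φ = (q or Box s) and q. Evaluate φ at each world:
  0 (successors {2, 4, 6}): φ is false.
  1 (successors {4, 6}): φ is true.
  2 (successors {0, 3, 4, 5}): φ is true.
  3 (successors {4, 6}): φ is true.
  4 (successors {0, 2, 5, 6}): φ is false.
  5 (successors {2, 5}): φ is true.
  6 (successors {2, 5}): φ is false.
For instance, at 4:
  At 4: q or Box s is false, q is false, so (q or Box s) and q is false.
    At 4: q is false, Box s is false, so q or Box s is false.
      At 4: Box s requires s at every successor {0, 2, 5, 6}.
        s fails at 2, so Box s is false at 4.
Satisfying worlds: {1, 2, 3, 5}

1, 2, 3, 5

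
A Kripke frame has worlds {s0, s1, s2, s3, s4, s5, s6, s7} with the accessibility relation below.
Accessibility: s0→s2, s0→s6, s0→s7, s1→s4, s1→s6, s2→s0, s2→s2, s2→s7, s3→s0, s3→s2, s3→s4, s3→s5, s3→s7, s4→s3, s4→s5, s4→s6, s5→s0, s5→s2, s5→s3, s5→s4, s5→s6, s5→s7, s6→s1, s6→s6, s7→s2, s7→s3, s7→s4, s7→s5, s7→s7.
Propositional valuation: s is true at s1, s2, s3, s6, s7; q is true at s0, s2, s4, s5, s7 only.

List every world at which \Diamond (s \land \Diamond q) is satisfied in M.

Let φ = \Diamond (s \land \Diamond q). Evaluate φ at each world:
  s0 (successors {s2, s6, s7}): φ is true.
  s1 (successors {s4, s6}): φ is false.
  s2 (successors {s0, s2, s7}): φ is true.
  s3 (successors {s0, s2, s4, s5, s7}): φ is true.
  s4 (successors {s3, s5, s6}): φ is true.
  s5 (successors {s0, s2, s3, s4, s6, s7}): φ is true.
  s6 (successors {s1, s6}): φ is true.
  s7 (successors {s2, s3, s4, s5, s7}): φ is true.
For instance, at s6:
  At s6: \Diamond (s \land \Diamond q) requires s \land \Diamond q at some successor in {s1, s6}.
    s \land \Diamond q holds at s1, so \Diamond (s \land \Diamond q) is true at s6.
      At s1: s is true, \Diamond q is true, so s \land \Diamond q is true.
Satisfying worlds: {s0, s2, s3, s4, s5, s6, s7}

s0, s2, s3, s4, s5, s6, s7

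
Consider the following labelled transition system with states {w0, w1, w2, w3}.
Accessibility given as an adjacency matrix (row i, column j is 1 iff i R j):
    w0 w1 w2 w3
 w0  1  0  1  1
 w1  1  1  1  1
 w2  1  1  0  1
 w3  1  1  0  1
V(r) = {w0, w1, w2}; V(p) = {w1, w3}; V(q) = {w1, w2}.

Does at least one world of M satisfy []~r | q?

Yes

Let φ = []~r | q. Evaluate φ at each world:
  w0 (successors {w0, w2, w3}): φ is false.
  w1 (successors {w0, w1, w2, w3}): φ is true.
  w2 (successors {w0, w1, w3}): φ is true.
  w3 (successors {w0, w1, w3}): φ is false.
Detail at w1 (witness):
  At w1: []~r is false, q is true, so []~r | q is true.
    At w1: []~r requires ~r at every successor {w0, w1, w2, w3}.
      ~r fails at w0, so []~r is false at w1.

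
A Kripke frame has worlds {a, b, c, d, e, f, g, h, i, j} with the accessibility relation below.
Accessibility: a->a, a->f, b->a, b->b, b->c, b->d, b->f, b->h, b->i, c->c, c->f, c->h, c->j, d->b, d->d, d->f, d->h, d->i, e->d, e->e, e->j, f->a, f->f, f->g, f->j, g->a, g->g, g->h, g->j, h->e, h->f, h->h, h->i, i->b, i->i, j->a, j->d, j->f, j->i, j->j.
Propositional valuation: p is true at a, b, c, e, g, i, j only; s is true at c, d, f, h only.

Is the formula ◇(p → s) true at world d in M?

At d: ◇(p → s) requires p → s at some successor in {b, d, f, h, i}.
  p → s holds at d, so ◇(p → s) is true at d.

Yes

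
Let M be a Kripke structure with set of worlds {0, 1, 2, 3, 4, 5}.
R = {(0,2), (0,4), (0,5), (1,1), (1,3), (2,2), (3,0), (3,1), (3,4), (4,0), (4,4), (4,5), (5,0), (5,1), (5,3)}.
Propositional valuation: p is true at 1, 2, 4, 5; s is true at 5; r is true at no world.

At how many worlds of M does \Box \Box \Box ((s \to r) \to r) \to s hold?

Let φ = \Box \Box \Box ((s \to r) \to r) \to s. Evaluate φ at each world:
  0 (successors {2, 4, 5}): φ is true.
  1 (successors {1, 3}): φ is true.
  2 (successors {2}): φ is true.
  3 (successors {0, 1, 4}): φ is true.
  4 (successors {0, 4, 5}): φ is true.
  5 (successors {0, 1, 3}): φ is true.
For instance, at 3:
  At 3: \Box \Box \Box ((s \to r) \to r) is false, s is false, so \Box \Box \Box ((s \to r) \to r) \to s is true.
    At 3: \Box \Box \Box ((s \to r) \to r) requires \Box \Box ((s \to r) \to r) at every successor {0, 1, 4}.
      \Box \Box ((s \to r) \to r) fails at 0, so \Box \Box \Box ((s \to r) \to r) is false at 3.
Satisfying worlds: {0, 1, 2, 3, 4, 5}

6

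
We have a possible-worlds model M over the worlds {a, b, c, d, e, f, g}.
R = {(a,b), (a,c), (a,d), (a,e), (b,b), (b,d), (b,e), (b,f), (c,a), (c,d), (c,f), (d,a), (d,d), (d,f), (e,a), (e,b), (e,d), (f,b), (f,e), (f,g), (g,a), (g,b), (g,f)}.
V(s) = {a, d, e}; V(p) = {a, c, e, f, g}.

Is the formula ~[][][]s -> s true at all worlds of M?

No

Let φ = ~[][][]s -> s. Evaluate φ at each world:
  a (successors {b, c, d, e}): φ is true.
  b (successors {b, d, e, f}): φ is false.
  c (successors {a, d, f}): φ is false.
  d (successors {a, d, f}): φ is true.
  e (successors {a, b, d}): φ is true.
  f (successors {b, e, g}): φ is false.
  g (successors {a, b, f}): φ is false.
Detail at b (counterexample):
  At b: ~[][][]s is true, s is false, so ~[][][]s -> s is false.
    At b: [][][]s is false, so ~[][][]s is true.
      At b: [][][]s requires [][]s at every successor {b, d, e, f}.
        [][]s fails at b, so [][][]s is false at b.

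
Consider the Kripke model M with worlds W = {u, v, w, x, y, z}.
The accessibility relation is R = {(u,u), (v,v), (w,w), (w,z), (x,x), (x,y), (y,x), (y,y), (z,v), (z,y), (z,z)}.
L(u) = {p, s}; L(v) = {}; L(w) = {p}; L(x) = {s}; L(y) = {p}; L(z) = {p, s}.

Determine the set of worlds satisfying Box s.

u

Let φ = Box s. Evaluate φ at each world:
  u (successors {u}): φ is true.
  v (successors {v}): φ is false.
  w (successors {w, z}): φ is false.
  x (successors {x, y}): φ is false.
  y (successors {x, y}): φ is false.
  z (successors {v, y, z}): φ is false.
For instance, at y:
  At y: Box s requires s at every successor {x, y}.
    s fails at y, so Box s is false at y.
Satisfying worlds: {u}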